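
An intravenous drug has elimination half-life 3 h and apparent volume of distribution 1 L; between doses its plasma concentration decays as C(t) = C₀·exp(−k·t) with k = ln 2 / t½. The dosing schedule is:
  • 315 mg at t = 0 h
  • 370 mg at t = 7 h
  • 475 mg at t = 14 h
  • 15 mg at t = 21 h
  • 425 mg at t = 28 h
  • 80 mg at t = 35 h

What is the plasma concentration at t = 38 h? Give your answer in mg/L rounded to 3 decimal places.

84.651 mg/L

k = ln 2 / 3 = 0.23105 per h
Dose 1 (315 mg at t=0 h): 315·exp(−0.23105·38) = 0.048 mg/L
Dose 2 (370 mg at t=7 h): 370·exp(−0.23105·31) = 0.287 mg/L
Dose 3 (475 mg at t=14 h): 475·exp(−0.23105·24) = 1.855 mg/L
Dose 4 (15 mg at t=21 h): 15·exp(−0.23105·17) = 0.295 mg/L
Dose 5 (425 mg at t=28 h): 425·exp(−0.23105·10) = 42.165 mg/L
Dose 6 (80 mg at t=35 h): 80·exp(−0.23105·3) = 40.000 mg/L
C(38) = 0.048 + 0.287 + 1.855 + 0.295 + 42.165 + 40.000 = 84.651 mg/L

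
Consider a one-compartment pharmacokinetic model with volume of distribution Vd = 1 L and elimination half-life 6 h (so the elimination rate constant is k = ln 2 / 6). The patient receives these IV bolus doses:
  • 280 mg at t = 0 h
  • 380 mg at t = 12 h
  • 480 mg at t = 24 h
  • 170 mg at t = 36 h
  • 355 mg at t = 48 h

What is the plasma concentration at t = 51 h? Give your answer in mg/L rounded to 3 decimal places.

k = ln 2 / 6 = 0.11552 per h
Dose 1 (280 mg at t=0 h): 280·exp(−0.11552·51) = 0.773 mg/L
Dose 2 (380 mg at t=12 h): 380·exp(−0.11552·39) = 4.198 mg/L
Dose 3 (480 mg at t=24 h): 480·exp(−0.11552·27) = 21.213 mg/L
Dose 4 (170 mg at t=36 h): 170·exp(−0.11552·15) = 30.052 mg/L
Dose 5 (355 mg at t=48 h): 355·exp(−0.11552·3) = 251.023 mg/L
C(51) = 0.773 + 4.198 + 21.213 + 30.052 + 251.023 = 307.260 mg/L

307.260 mg/L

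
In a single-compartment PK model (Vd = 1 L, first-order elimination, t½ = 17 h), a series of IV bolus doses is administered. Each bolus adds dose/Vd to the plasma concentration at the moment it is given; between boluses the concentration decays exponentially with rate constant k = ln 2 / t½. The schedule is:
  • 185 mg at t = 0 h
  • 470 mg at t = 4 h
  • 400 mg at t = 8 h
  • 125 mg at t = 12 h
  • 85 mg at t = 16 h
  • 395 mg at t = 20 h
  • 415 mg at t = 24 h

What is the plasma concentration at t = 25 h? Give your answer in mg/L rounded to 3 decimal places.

k = ln 2 / 17 = 0.04077 per h
Dose 1 (185 mg at t=0 h): 185·exp(−0.04077·25) = 66.755 mg/L
Dose 2 (470 mg at t=4 h): 470·exp(−0.04077·21) = 199.635 mg/L
Dose 3 (400 mg at t=8 h): 400·exp(−0.04077·17) = 200.000 mg/L
Dose 4 (125 mg at t=12 h): 125·exp(−0.04077·13) = 73.572 mg/L
Dose 5 (85 mg at t=16 h): 85·exp(−0.04077·9) = 58.891 mg/L
Dose 6 (395 mg at t=20 h): 395·exp(−0.04077·5) = 322.151 mg/L
Dose 7 (415 mg at t=24 h): 415·exp(−0.04077·1) = 398.419 mg/L
C(25) = 66.755 + 199.635 + 200.000 + 73.572 + 58.891 + 322.151 + 398.419 = 1319.423 mg/L

1319.423 mg/L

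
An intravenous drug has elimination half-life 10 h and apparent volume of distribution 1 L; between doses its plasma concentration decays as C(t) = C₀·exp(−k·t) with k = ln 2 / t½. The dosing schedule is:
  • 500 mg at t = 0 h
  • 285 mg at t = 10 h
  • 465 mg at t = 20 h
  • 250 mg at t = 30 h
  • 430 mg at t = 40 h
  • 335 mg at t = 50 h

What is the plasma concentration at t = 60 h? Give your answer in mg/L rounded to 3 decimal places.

352.031 mg/L

k = ln 2 / 10 = 0.06931 per h
Dose 1 (500 mg at t=0 h): 500·exp(−0.06931·60) = 7.813 mg/L
Dose 2 (285 mg at t=10 h): 285·exp(−0.06931·50) = 8.906 mg/L
Dose 3 (465 mg at t=20 h): 465·exp(−0.06931·40) = 29.062 mg/L
Dose 4 (250 mg at t=30 h): 250·exp(−0.06931·30) = 31.250 mg/L
Dose 5 (430 mg at t=40 h): 430·exp(−0.06931·20) = 107.500 mg/L
Dose 6 (335 mg at t=50 h): 335·exp(−0.06931·10) = 167.500 mg/L
C(60) = 7.813 + 8.906 + 29.062 + 31.250 + 107.500 + 167.500 = 352.031 mg/L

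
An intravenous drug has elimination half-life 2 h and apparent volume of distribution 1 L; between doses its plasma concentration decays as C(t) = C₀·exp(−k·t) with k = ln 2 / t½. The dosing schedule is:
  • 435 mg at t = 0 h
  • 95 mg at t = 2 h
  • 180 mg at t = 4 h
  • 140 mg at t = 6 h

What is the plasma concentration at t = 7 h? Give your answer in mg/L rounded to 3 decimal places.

217.877 mg/L

k = ln 2 / 2 = 0.34657 per h
Dose 1 (435 mg at t=0 h): 435·exp(−0.34657·7) = 38.449 mg/L
Dose 2 (95 mg at t=2 h): 95·exp(−0.34657·5) = 16.794 mg/L
Dose 3 (180 mg at t=4 h): 180·exp(−0.34657·3) = 63.640 mg/L
Dose 4 (140 mg at t=6 h): 140·exp(−0.34657·1) = 98.995 mg/L
C(7) = 38.449 + 16.794 + 63.640 + 98.995 = 217.877 mg/L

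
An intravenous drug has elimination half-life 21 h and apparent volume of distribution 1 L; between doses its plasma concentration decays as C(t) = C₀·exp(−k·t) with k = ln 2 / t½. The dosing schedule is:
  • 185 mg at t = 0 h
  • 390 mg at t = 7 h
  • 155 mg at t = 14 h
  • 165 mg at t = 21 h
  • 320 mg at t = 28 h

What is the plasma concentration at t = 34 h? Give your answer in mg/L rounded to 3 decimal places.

670.232 mg/L

k = ln 2 / 21 = 0.03301 per h
Dose 1 (185 mg at t=0 h): 185·exp(−0.03301·34) = 60.227 mg/L
Dose 2 (390 mg at t=7 h): 390·exp(−0.03301·27) = 159.965 mg/L
Dose 3 (155 mg at t=14 h): 155·exp(−0.03301·20) = 80.101 mg/L
Dose 4 (165 mg at t=21 h): 165·exp(−0.03301·13) = 107.432 mg/L
Dose 5 (320 mg at t=28 h): 320·exp(−0.03301·6) = 262.507 mg/L
C(34) = 60.227 + 159.965 + 80.101 + 107.432 + 262.507 = 670.232 mg/L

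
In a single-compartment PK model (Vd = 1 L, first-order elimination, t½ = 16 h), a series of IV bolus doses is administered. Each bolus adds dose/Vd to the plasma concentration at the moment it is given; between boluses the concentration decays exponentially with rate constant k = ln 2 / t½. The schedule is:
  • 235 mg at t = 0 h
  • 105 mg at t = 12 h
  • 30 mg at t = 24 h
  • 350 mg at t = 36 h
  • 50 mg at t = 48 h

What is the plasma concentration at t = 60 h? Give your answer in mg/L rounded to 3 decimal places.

190.372 mg/L

k = ln 2 / 16 = 0.04332 per h
Dose 1 (235 mg at t=0 h): 235·exp(−0.04332·60) = 17.466 mg/L
Dose 2 (105 mg at t=12 h): 105·exp(−0.04332·48) = 13.125 mg/L
Dose 3 (30 mg at t=24 h): 30·exp(−0.04332·36) = 6.307 mg/L
Dose 4 (350 mg at t=36 h): 350·exp(−0.04332·24) = 123.744 mg/L
Dose 5 (50 mg at t=48 h): 50·exp(−0.04332·12) = 29.730 mg/L
C(60) = 17.466 + 13.125 + 6.307 + 123.744 + 29.730 = 190.372 mg/L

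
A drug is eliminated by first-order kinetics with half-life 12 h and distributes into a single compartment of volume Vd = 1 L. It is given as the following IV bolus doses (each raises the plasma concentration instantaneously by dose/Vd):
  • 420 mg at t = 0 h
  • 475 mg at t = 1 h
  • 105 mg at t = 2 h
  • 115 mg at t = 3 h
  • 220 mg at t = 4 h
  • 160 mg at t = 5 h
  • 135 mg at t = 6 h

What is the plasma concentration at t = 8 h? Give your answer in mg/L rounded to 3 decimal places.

1171.436 mg/L

k = ln 2 / 12 = 0.05776 per h
Dose 1 (420 mg at t=0 h): 420·exp(−0.05776·8) = 264.583 mg/L
Dose 2 (475 mg at t=1 h): 475·exp(−0.05776·7) = 317.024 mg/L
Dose 3 (105 mg at t=2 h): 105·exp(−0.05776·6) = 74.246 mg/L
Dose 4 (115 mg at t=3 h): 115·exp(−0.05776·5) = 86.153 mg/L
Dose 5 (220 mg at t=4 h): 220·exp(−0.05776·4) = 174.614 mg/L
Dose 6 (160 mg at t=5 h): 160·exp(−0.05776·3) = 134.543 mg/L
Dose 7 (135 mg at t=6 h): 135·exp(−0.05776·2) = 120.271 mg/L
C(8) = 264.583 + 317.024 + 74.246 + 86.153 + 174.614 + 134.543 + 120.271 = 1171.436 mg/L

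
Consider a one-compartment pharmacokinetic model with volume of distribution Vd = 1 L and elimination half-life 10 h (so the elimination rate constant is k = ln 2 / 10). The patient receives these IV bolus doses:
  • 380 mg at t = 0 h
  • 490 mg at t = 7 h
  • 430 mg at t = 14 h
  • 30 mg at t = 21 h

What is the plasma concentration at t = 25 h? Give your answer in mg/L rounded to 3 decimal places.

431.229 mg/L

k = ln 2 / 10 = 0.06931 per h
Dose 1 (380 mg at t=0 h): 380·exp(−0.06931·25) = 67.175 mg/L
Dose 2 (490 mg at t=7 h): 490·exp(−0.06931·18) = 140.716 mg/L
Dose 3 (430 mg at t=14 h): 430·exp(−0.06931·11) = 200.602 mg/L
Dose 4 (30 mg at t=21 h): 30·exp(−0.06931·4) = 22.736 mg/L
C(25) = 67.175 + 140.716 + 200.602 + 22.736 = 431.229 mg/L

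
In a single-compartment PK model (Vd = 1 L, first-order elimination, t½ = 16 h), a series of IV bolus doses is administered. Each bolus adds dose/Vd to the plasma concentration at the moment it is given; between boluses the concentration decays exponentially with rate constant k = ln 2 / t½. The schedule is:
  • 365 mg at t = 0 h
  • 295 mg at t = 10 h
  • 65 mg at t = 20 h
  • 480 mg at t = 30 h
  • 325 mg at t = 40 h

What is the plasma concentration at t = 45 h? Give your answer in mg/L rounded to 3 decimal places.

651.056 mg/L

k = ln 2 / 16 = 0.04332 per h
Dose 1 (365 mg at t=0 h): 365·exp(−0.04332·45) = 51.957 mg/L
Dose 2 (295 mg at t=10 h): 295·exp(−0.04332·35) = 64.762 mg/L
Dose 3 (65 mg at t=20 h): 65·exp(−0.04332·25) = 22.007 mg/L
Dose 4 (480 mg at t=30 h): 480·exp(−0.04332·15) = 250.626 mg/L
Dose 5 (325 mg at t=40 h): 325·exp(−0.04332·5) = 261.705 mg/L
C(45) = 51.957 + 64.762 + 22.007 + 250.626 + 261.705 = 651.056 mg/L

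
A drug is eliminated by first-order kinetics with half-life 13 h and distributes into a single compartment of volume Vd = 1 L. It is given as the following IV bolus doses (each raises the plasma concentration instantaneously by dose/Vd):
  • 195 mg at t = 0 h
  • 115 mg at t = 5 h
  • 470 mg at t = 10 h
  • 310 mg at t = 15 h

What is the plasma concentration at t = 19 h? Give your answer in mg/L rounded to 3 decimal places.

666.645 mg/L

k = ln 2 / 13 = 0.05332 per h
Dose 1 (195 mg at t=0 h): 195·exp(−0.05332·19) = 70.806 mg/L
Dose 2 (115 mg at t=5 h): 115·exp(−0.05332·14) = 54.514 mg/L
Dose 3 (470 mg at t=10 h): 470·exp(−0.05332·9) = 290.866 mg/L
Dose 4 (310 mg at t=15 h): 310·exp(−0.05332·4) = 250.459 mg/L
C(19) = 70.806 + 54.514 + 290.866 + 250.459 = 666.645 mg/L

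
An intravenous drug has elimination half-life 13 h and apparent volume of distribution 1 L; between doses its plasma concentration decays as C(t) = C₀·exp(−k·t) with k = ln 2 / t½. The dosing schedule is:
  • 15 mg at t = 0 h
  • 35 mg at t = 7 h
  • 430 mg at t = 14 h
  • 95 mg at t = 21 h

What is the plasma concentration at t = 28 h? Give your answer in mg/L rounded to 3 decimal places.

k = ln 2 / 13 = 0.05332 per h
Dose 1 (15 mg at t=0 h): 15·exp(−0.05332·28) = 3.371 mg/L
Dose 2 (35 mg at t=7 h): 35·exp(−0.05332·21) = 11.423 mg/L
Dose 3 (430 mg at t=14 h): 430·exp(−0.05332·14) = 203.837 mg/L
Dose 4 (95 mg at t=21 h): 95·exp(−0.05332·7) = 65.408 mg/L
C(28) = 3.371 + 11.423 + 203.837 + 65.408 = 284.039 mg/L

284.039 mg/L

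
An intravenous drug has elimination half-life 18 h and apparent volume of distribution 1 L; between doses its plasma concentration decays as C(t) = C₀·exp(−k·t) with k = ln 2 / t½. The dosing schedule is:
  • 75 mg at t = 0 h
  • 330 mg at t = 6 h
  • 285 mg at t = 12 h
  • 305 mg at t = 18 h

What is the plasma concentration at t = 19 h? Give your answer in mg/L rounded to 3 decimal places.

k = ln 2 / 18 = 0.03851 per h
Dose 1 (75 mg at t=0 h): 75·exp(−0.03851·19) = 36.083 mg/L
Dose 2 (330 mg at t=6 h): 330·exp(−0.03851·13) = 200.034 mg/L
Dose 3 (285 mg at t=12 h): 285·exp(−0.03851·7) = 217.660 mg/L
Dose 4 (305 mg at t=18 h): 305·exp(−0.03851·1) = 293.478 mg/L
C(19) = 36.083 + 200.034 + 217.660 + 293.478 = 747.255 mg/L

747.255 mg/L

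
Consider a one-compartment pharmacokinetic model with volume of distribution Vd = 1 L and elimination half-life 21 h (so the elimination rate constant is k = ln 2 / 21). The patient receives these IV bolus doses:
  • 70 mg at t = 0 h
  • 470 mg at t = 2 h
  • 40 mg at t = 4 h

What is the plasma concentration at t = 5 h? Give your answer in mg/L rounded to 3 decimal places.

k = ln 2 / 21 = 0.03301 per h
Dose 1 (70 mg at t=0 h): 70·exp(−0.03301·5) = 59.350 mg/L
Dose 2 (470 mg at t=2 h): 470·exp(−0.03301·3) = 425.690 mg/L
Dose 3 (40 mg at t=4 h): 40·exp(−0.03301·1) = 38.701 mg/L
C(5) = 59.350 + 425.690 + 38.701 = 523.742 mg/L

523.742 mg/L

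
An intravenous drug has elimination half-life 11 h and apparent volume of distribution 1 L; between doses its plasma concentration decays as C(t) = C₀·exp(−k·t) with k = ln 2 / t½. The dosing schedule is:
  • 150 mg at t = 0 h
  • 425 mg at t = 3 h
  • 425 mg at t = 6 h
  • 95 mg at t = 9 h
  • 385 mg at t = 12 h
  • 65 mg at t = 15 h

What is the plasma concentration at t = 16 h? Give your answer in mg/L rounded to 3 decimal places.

k = ln 2 / 11 = 0.06301 per h
Dose 1 (150 mg at t=0 h): 150·exp(−0.06301·16) = 54.731 mg/L
Dose 2 (425 mg at t=3 h): 425·exp(−0.06301·13) = 187.338 mg/L
Dose 3 (425 mg at t=6 h): 425·exp(−0.06301·10) = 226.321 mg/L
Dose 4 (95 mg at t=9 h): 95·exp(−0.06301·7) = 61.117 mg/L
Dose 5 (385 mg at t=12 h): 385·exp(−0.06301·4) = 299.223 mg/L
Dose 6 (65 mg at t=15 h): 65·exp(−0.06301·1) = 61.031 mg/L
C(16) = 54.731 + 187.338 + 226.321 + 61.117 + 299.223 + 61.031 = 889.760 mg/L

889.760 mg/L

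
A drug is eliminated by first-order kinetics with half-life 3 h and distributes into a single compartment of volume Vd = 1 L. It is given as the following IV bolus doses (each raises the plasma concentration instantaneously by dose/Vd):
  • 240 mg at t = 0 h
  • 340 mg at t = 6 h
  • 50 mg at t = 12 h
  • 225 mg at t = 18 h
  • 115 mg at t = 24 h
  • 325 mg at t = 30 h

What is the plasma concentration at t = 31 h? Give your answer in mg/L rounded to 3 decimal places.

k = ln 2 / 3 = 0.23105 per h
Dose 1 (240 mg at t=0 h): 240·exp(−0.23105·31) = 0.186 mg/L
Dose 2 (340 mg at t=6 h): 340·exp(−0.23105·25) = 1.054 mg/L
Dose 3 (50 mg at t=12 h): 50·exp(−0.23105·19) = 0.620 mg/L
Dose 4 (225 mg at t=18 h): 225·exp(−0.23105·13) = 11.161 mg/L
Dose 5 (115 mg at t=24 h): 115·exp(−0.23105·7) = 22.819 mg/L
Dose 6 (325 mg at t=30 h): 325·exp(−0.23105·1) = 257.953 mg/L
C(31) = 0.186 + 1.054 + 0.620 + 11.161 + 22.819 + 257.953 = 293.793 mg/L

293.793 mg/L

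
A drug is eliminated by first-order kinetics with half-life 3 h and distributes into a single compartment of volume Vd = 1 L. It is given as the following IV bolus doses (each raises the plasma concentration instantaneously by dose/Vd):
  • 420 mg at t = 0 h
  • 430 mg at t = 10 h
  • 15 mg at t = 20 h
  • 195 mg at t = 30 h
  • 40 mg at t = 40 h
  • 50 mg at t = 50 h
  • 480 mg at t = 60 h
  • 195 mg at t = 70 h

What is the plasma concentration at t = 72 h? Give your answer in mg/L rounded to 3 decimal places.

k = ln 2 / 3 = 0.23105 per h
Dose 1 (420 mg at t=0 h): 420·exp(−0.23105·72) = 0.000 mg/L
Dose 2 (430 mg at t=10 h): 430·exp(−0.23105·62) = 0.000 mg/L
Dose 3 (15 mg at t=20 h): 15·exp(−0.23105·52) = 0.000 mg/L
Dose 4 (195 mg at t=30 h): 195·exp(−0.23105·42) = 0.012 mg/L
Dose 5 (40 mg at t=40 h): 40·exp(−0.23105·32) = 0.025 mg/L
Dose 6 (50 mg at t=50 h): 50·exp(−0.23105·22) = 0.310 mg/L
Dose 7 (480 mg at t=60 h): 480·exp(−0.23105·12) = 30.000 mg/L
Dose 8 (195 mg at t=70 h): 195·exp(−0.23105·2) = 122.842 mg/L
C(72) = 0.000 + 0.000 + 0.000 + 0.012 + 0.025 + 0.310 + 30.000 + 122.842 = 153.189 mg/L

153.189 mg/L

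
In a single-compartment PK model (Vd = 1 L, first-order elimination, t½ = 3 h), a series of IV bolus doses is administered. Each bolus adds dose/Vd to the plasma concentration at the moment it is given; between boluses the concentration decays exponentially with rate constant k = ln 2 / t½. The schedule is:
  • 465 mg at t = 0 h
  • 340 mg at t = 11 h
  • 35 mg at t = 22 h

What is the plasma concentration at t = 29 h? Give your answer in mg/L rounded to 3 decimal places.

12.830 mg/L

k = ln 2 / 3 = 0.23105 per h
Dose 1 (465 mg at t=0 h): 465·exp(−0.23105·29) = 0.572 mg/L
Dose 2 (340 mg at t=11 h): 340·exp(−0.23105·18) = 5.313 mg/L
Dose 3 (35 mg at t=22 h): 35·exp(−0.23105·7) = 6.945 mg/L
C(29) = 0.572 + 5.313 + 6.945 = 12.830 mg/L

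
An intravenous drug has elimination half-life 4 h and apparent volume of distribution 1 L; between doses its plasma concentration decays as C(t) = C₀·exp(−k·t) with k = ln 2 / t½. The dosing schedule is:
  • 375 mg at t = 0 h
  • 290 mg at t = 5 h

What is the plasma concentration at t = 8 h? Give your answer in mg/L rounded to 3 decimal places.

266.185 mg/L

k = ln 2 / 4 = 0.17329 per h
Dose 1 (375 mg at t=0 h): 375·exp(−0.17329·8) = 93.750 mg/L
Dose 2 (290 mg at t=5 h): 290·exp(−0.17329·3) = 172.435 mg/L
C(8) = 93.750 + 172.435 = 266.185 mg/L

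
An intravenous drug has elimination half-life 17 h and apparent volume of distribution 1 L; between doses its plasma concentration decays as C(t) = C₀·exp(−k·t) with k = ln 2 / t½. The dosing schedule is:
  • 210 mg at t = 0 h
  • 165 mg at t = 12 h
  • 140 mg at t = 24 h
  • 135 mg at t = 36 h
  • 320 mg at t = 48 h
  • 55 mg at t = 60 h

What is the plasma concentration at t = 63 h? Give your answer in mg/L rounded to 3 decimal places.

332.423 mg/L

k = ln 2 / 17 = 0.04077 per h
Dose 1 (210 mg at t=0 h): 210·exp(−0.04077·63) = 16.093 mg/L
Dose 2 (165 mg at t=12 h): 165·exp(−0.04077·51) = 20.625 mg/L
Dose 3 (140 mg at t=24 h): 140·exp(−0.04077·39) = 28.545 mg/L
Dose 4 (135 mg at t=36 h): 135·exp(−0.04077·27) = 44.898 mg/L
Dose 5 (320 mg at t=48 h): 320·exp(−0.04077·15) = 173.594 mg/L
Dose 6 (55 mg at t=60 h): 55·exp(−0.04077·3) = 48.668 mg/L
C(63) = 16.093 + 20.625 + 28.545 + 44.898 + 173.594 + 48.668 = 332.423 mg/L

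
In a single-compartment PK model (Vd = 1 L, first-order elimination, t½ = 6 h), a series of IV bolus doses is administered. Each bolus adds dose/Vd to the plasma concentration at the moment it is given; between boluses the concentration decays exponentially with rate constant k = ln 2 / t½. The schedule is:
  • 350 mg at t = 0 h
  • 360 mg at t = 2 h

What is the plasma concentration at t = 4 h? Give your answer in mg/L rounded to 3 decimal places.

506.218 mg/L

k = ln 2 / 6 = 0.11552 per h
Dose 1 (350 mg at t=0 h): 350·exp(−0.11552·4) = 220.486 mg/L
Dose 2 (360 mg at t=2 h): 360·exp(−0.11552·2) = 285.732 mg/L
C(4) = 220.486 + 285.732 = 506.218 mg/L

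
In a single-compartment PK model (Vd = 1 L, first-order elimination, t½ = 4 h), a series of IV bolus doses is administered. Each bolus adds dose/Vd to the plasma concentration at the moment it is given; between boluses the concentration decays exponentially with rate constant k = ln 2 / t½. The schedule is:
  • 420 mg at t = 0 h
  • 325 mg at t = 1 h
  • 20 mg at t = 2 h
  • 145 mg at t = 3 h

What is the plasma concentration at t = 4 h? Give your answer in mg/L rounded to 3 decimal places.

539.318 mg/L

k = ln 2 / 4 = 0.17329 per h
Dose 1 (420 mg at t=0 h): 420·exp(−0.17329·4) = 210.000 mg/L
Dose 2 (325 mg at t=1 h): 325·exp(−0.17329·3) = 193.246 mg/L
Dose 3 (20 mg at t=2 h): 20·exp(−0.17329·2) = 14.142 mg/L
Dose 4 (145 mg at t=3 h): 145·exp(−0.17329·1) = 121.930 mg/L
C(4) = 210.000 + 193.246 + 14.142 + 121.930 = 539.318 mg/L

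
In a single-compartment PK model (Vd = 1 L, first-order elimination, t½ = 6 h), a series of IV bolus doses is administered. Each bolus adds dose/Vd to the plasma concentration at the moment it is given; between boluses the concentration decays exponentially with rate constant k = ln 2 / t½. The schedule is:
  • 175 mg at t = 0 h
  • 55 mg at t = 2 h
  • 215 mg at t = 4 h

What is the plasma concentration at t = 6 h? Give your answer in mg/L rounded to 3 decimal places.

k = ln 2 / 6 = 0.11552 per h
Dose 1 (175 mg at t=0 h): 175·exp(−0.11552·6) = 87.500 mg/L
Dose 2 (55 mg at t=2 h): 55·exp(−0.11552·4) = 34.648 mg/L
Dose 3 (215 mg at t=4 h): 215·exp(−0.11552·2) = 170.646 mg/L
C(6) = 87.500 + 34.648 + 170.646 = 292.793 mg/L

292.793 mg/L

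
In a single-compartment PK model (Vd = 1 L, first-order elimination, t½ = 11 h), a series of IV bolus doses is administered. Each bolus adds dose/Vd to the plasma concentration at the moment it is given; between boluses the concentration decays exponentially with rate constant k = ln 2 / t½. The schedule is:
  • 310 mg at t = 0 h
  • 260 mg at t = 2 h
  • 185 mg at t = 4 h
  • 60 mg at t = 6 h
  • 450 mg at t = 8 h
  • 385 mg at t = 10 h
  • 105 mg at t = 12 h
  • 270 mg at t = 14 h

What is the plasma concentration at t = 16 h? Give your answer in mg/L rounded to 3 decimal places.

k = ln 2 / 11 = 0.06301 per h
Dose 1 (310 mg at t=0 h): 310·exp(−0.06301·16) = 113.110 mg/L
Dose 2 (260 mg at t=2 h): 260·exp(−0.06301·14) = 107.608 mg/L
Dose 3 (185 mg at t=4 h): 185·exp(−0.06301·12) = 86.851 mg/L
Dose 4 (60 mg at t=6 h): 60·exp(−0.06301·10) = 31.951 mg/L
Dose 5 (450 mg at t=8 h): 450·exp(−0.06301·8) = 271.820 mg/L
Dose 6 (385 mg at t=10 h): 385·exp(−0.06301·6) = 263.793 mg/L
Dose 7 (105 mg at t=12 h): 105·exp(−0.06301·4) = 81.606 mg/L
Dose 8 (270 mg at t=14 h): 270·exp(−0.06301·2) = 238.030 mg/L
C(16) = 113.110 + 107.608 + 86.851 + 31.951 + 271.820 + 263.793 + 81.606 + 238.030 = 1194.769 mg/L

1194.769 mg/L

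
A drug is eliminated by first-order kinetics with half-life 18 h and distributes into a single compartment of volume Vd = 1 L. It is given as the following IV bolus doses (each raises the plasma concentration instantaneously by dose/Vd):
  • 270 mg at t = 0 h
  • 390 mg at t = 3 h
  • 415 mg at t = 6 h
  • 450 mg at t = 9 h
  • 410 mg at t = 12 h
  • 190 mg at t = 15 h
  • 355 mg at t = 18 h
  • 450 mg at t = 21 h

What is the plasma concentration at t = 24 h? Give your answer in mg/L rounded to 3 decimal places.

1816.231 mg/L

k = ln 2 / 18 = 0.03851 per h
Dose 1 (270 mg at t=0 h): 270·exp(−0.03851·24) = 107.150 mg/L
Dose 2 (390 mg at t=3 h): 390·exp(−0.03851·21) = 173.725 mg/L
Dose 3 (415 mg at t=6 h): 415·exp(−0.03851·18) = 207.500 mg/L
Dose 4 (450 mg at t=9 h): 450·exp(−0.03851·15) = 252.554 mg/L
Dose 5 (410 mg at t=12 h): 410·exp(−0.03851·12) = 258.284 mg/L
Dose 6 (190 mg at t=15 h): 190·exp(−0.03851·9) = 134.350 mg/L
Dose 7 (355 mg at t=18 h): 355·exp(−0.03851·6) = 281.764 mg/L
Dose 8 (450 mg at t=21 h): 450·exp(−0.03851·3) = 400.904 mg/L
C(24) = 107.150 + 173.725 + 207.500 + 252.554 + 258.284 + 134.350 + 281.764 + 400.904 = 1816.231 mg/L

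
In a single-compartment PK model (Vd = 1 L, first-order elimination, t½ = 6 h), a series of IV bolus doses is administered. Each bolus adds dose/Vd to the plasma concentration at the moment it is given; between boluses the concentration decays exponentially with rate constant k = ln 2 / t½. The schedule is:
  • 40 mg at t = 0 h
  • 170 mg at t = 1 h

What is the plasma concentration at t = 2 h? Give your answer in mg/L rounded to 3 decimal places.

183.201 mg/L

k = ln 2 / 6 = 0.11552 per h
Dose 1 (40 mg at t=0 h): 40·exp(−0.11552·2) = 31.748 mg/L
Dose 2 (170 mg at t=1 h): 170·exp(−0.11552·1) = 151.453 mg/L
C(2) = 31.748 + 151.453 = 183.201 mg/L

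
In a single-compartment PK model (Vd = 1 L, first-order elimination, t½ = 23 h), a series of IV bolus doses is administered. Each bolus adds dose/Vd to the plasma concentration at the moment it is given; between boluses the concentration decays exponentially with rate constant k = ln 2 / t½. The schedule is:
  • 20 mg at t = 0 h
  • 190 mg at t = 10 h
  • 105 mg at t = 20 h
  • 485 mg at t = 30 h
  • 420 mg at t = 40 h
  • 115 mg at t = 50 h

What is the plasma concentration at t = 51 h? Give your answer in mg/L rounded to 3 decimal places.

k = ln 2 / 23 = 0.03014 per h
Dose 1 (20 mg at t=0 h): 20·exp(−0.03014·51) = 4.301 mg/L
Dose 2 (190 mg at t=10 h): 190·exp(−0.03014·41) = 55.225 mg/L
Dose 3 (105 mg at t=20 h): 105·exp(−0.03014·31) = 41.253 mg/L
Dose 4 (485 mg at t=30 h): 485·exp(−0.03014·21) = 257.566 mg/L
Dose 5 (420 mg at t=40 h): 420·exp(−0.03014·11) = 301.494 mg/L
Dose 6 (115 mg at t=50 h): 115·exp(−0.03014·1) = 111.586 mg/L
C(51) = 4.301 + 55.225 + 41.253 + 257.566 + 301.494 + 111.586 = 771.424 mg/L

771.424 mg/L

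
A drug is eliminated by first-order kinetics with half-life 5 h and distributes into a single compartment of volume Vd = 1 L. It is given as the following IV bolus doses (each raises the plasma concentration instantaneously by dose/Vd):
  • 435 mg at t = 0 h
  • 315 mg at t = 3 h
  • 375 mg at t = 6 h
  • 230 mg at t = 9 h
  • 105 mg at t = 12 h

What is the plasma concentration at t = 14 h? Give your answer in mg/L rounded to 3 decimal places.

449.295 mg/L

k = ln 2 / 5 = 0.13863 per h
Dose 1 (435 mg at t=0 h): 435·exp(−0.13863·14) = 62.460 mg/L
Dose 2 (315 mg at t=3 h): 315·exp(−0.13863·11) = 68.556 mg/L
Dose 3 (375 mg at t=6 h): 375·exp(−0.13863·8) = 123.704 mg/L
Dose 4 (230 mg at t=9 h): 230·exp(−0.13863·5) = 115.000 mg/L
Dose 5 (105 mg at t=12 h): 105·exp(−0.13863·2) = 79.575 mg/L
C(14) = 62.460 + 68.556 + 123.704 + 115.000 + 79.575 = 449.295 mg/L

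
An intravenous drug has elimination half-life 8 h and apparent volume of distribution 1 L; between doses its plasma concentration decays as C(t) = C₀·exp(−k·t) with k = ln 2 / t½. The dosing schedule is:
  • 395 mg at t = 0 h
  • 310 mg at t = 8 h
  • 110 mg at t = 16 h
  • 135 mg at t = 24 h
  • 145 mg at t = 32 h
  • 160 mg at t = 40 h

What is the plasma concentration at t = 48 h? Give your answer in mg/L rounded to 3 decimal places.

k = ln 2 / 8 = 0.08664 per h
Dose 1 (395 mg at t=0 h): 395·exp(−0.08664·48) = 6.172 mg/L
Dose 2 (310 mg at t=8 h): 310·exp(−0.08664·40) = 9.688 mg/L
Dose 3 (110 mg at t=16 h): 110·exp(−0.08664·32) = 6.875 mg/L
Dose 4 (135 mg at t=24 h): 135·exp(−0.08664·24) = 16.875 mg/L
Dose 5 (145 mg at t=32 h): 145·exp(−0.08664·16) = 36.250 mg/L
Dose 6 (160 mg at t=40 h): 160·exp(−0.08664·8) = 80.000 mg/L
C(48) = 6.172 + 9.688 + 6.875 + 16.875 + 36.250 + 80.000 = 155.859 mg/L

155.859 mg/L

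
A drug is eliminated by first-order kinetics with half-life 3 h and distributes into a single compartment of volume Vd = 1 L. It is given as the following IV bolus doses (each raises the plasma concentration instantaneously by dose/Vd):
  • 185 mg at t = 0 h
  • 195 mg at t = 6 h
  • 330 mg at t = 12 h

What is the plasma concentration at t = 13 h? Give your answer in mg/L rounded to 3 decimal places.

309.791 mg/L

k = ln 2 / 3 = 0.23105 per h
Dose 1 (185 mg at t=0 h): 185·exp(−0.23105·13) = 9.177 mg/L
Dose 2 (195 mg at t=6 h): 195·exp(−0.23105·7) = 38.693 mg/L
Dose 3 (330 mg at t=12 h): 330·exp(−0.23105·1) = 261.921 mg/L
C(13) = 9.177 + 38.693 + 261.921 = 309.791 mg/L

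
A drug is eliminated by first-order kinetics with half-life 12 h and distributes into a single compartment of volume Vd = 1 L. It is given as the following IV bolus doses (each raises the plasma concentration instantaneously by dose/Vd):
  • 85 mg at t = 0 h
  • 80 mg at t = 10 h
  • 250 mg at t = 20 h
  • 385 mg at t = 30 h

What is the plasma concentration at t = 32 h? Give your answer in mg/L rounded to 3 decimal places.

503.832 mg/L

k = ln 2 / 12 = 0.05776 per h
Dose 1 (85 mg at t=0 h): 85·exp(−0.05776·32) = 13.387 mg/L
Dose 2 (80 mg at t=10 h): 80·exp(−0.05776·22) = 22.449 mg/L
Dose 3 (250 mg at t=20 h): 250·exp(−0.05776·12) = 125.000 mg/L
Dose 4 (385 mg at t=30 h): 385·exp(−0.05776·2) = 342.996 mg/L
C(32) = 13.387 + 22.449 + 125.000 + 342.996 = 503.832 mg/L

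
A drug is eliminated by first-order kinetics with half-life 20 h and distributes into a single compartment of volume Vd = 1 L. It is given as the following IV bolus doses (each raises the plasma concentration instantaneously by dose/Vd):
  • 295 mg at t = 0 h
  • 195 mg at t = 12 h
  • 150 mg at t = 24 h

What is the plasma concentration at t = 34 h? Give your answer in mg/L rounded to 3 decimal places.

k = ln 2 / 20 = 0.03466 per h
Dose 1 (295 mg at t=0 h): 295·exp(−0.03466·34) = 90.797 mg/L
Dose 2 (195 mg at t=12 h): 195·exp(−0.03466·22) = 90.971 mg/L
Dose 3 (150 mg at t=24 h): 150·exp(−0.03466·10) = 106.066 mg/L
C(34) = 90.797 + 90.971 + 106.066 = 287.834 mg/L

287.834 mg/L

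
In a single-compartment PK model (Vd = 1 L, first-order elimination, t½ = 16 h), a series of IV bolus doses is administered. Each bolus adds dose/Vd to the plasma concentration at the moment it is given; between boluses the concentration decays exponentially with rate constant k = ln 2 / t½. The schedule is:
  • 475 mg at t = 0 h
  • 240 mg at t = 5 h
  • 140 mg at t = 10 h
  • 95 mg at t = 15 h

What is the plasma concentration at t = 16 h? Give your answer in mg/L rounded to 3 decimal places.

k = ln 2 / 16 = 0.04332 per h
Dose 1 (475 mg at t=0 h): 475·exp(−0.04332·16) = 237.500 mg/L
Dose 2 (240 mg at t=5 h): 240·exp(−0.04332·11) = 149.023 mg/L
Dose 3 (140 mg at t=10 h): 140·exp(−0.04332·6) = 107.955 mg/L
Dose 4 (95 mg at t=15 h): 95·exp(−0.04332·1) = 90.972 mg/L
C(16) = 237.500 + 149.023 + 107.955 + 90.972 = 585.450 mg/L

585.450 mg/L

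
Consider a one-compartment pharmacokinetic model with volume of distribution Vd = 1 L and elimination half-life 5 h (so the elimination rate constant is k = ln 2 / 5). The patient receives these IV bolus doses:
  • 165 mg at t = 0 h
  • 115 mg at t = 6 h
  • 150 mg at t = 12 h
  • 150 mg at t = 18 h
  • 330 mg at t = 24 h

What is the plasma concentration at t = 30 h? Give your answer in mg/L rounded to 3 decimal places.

k = ln 2 / 5 = 0.13863 per h
Dose 1 (165 mg at t=0 h): 165·exp(−0.13863·30) = 2.578 mg/L
Dose 2 (115 mg at t=6 h): 115·exp(−0.13863·24) = 4.128 mg/L
Dose 3 (150 mg at t=12 h): 150·exp(−0.13863·18) = 12.370 mg/L
Dose 4 (150 mg at t=18 h): 150·exp(−0.13863·12) = 28.420 mg/L
Dose 5 (330 mg at t=24 h): 330·exp(−0.13863·6) = 143.641 mg/L
C(30) = 2.578 + 4.128 + 12.370 + 28.420 + 143.641 = 191.137 mg/L

191.137 mg/L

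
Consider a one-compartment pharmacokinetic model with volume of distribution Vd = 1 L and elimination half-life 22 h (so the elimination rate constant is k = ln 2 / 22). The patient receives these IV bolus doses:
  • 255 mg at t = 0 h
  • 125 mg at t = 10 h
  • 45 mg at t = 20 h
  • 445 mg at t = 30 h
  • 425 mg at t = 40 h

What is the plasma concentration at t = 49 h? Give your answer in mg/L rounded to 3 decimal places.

673.710 mg/L

k = ln 2 / 22 = 0.03151 per h
Dose 1 (255 mg at t=0 h): 255·exp(−0.03151·49) = 54.458 mg/L
Dose 2 (125 mg at t=10 h): 125·exp(−0.03151·39) = 36.582 mg/L
Dose 3 (45 mg at t=20 h): 45·exp(−0.03151·29) = 18.047 mg/L
Dose 4 (445 mg at t=30 h): 445·exp(−0.03151·19) = 244.557 mg/L
Dose 5 (425 mg at t=40 h): 425·exp(−0.03151·9) = 320.067 mg/L
C(49) = 54.458 + 36.582 + 18.047 + 244.557 + 320.067 = 673.710 mg/L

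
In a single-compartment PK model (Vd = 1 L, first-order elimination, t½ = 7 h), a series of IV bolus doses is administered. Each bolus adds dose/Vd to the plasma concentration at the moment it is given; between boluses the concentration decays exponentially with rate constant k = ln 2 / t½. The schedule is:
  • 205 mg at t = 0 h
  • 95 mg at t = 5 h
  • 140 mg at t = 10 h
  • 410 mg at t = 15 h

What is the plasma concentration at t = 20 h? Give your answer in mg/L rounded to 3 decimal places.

k = ln 2 / 7 = 0.09902 per h
Dose 1 (205 mg at t=0 h): 205·exp(−0.09902·20) = 28.292 mg/L
Dose 2 (95 mg at t=5 h): 95·exp(−0.09902·15) = 21.511 mg/L
Dose 3 (140 mg at t=10 h): 140·exp(−0.09902·10) = 52.010 mg/L
Dose 4 (410 mg at t=15 h): 410·exp(−0.09902·5) = 249.898 mg/L
C(20) = 28.292 + 21.511 + 52.010 + 249.898 = 351.711 mg/L

351.711 mg/L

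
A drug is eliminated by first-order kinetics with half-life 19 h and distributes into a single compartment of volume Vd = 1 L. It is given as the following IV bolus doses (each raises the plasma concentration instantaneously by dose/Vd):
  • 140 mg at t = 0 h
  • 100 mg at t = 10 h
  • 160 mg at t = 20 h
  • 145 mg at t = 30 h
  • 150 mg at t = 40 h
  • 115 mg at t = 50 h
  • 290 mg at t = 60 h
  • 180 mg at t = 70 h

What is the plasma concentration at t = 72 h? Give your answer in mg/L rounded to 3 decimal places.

528.606 mg/L

k = ln 2 / 19 = 0.03648 per h
Dose 1 (140 mg at t=0 h): 140·exp(−0.03648·72) = 10.125 mg/L
Dose 2 (100 mg at t=10 h): 100·exp(−0.03648·62) = 10.416 mg/L
Dose 3 (160 mg at t=20 h): 160·exp(−0.03648·52) = 24.002 mg/L
Dose 4 (145 mg at t=30 h): 145·exp(−0.03648·42) = 31.328 mg/L
Dose 5 (150 mg at t=40 h): 150·exp(−0.03648·32) = 46.676 mg/L
Dose 6 (115 mg at t=50 h): 115·exp(−0.03648·22) = 51.539 mg/L
Dose 7 (290 mg at t=60 h): 290·exp(−0.03648·12) = 187.186 mg/L
Dose 8 (180 mg at t=70 h): 180·exp(−0.03648·2) = 167.334 mg/L
C(72) = 10.125 + 10.416 + 24.002 + 31.328 + 46.676 + 51.539 + 187.186 + 167.334 = 528.606 mg/L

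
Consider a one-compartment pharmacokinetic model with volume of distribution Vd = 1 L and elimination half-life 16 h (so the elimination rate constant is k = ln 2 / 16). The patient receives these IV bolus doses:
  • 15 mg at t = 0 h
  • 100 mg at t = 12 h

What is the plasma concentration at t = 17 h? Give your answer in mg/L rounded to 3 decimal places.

k = ln 2 / 16 = 0.04332 per h
Dose 1 (15 mg at t=0 h): 15·exp(−0.04332·17) = 7.182 mg/L
Dose 2 (100 mg at t=12 h): 100·exp(−0.04332·5) = 80.525 mg/L
C(17) = 7.182 + 80.525 = 87.707 mg/L

87.707 mg/L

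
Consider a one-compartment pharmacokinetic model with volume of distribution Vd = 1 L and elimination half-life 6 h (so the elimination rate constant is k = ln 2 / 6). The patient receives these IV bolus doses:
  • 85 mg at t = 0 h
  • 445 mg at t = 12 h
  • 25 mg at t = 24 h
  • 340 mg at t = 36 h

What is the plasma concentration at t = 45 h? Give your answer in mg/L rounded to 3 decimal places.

132.721 mg/L

k = ln 2 / 6 = 0.11552 per h
Dose 1 (85 mg at t=0 h): 85·exp(−0.11552·45) = 0.470 mg/L
Dose 2 (445 mg at t=12 h): 445·exp(−0.11552·33) = 9.833 mg/L
Dose 3 (25 mg at t=24 h): 25·exp(−0.11552·21) = 2.210 mg/L
Dose 4 (340 mg at t=36 h): 340·exp(−0.11552·9) = 120.208 mg/L
C(45) = 0.470 + 9.833 + 2.210 + 120.208 = 132.721 mg/L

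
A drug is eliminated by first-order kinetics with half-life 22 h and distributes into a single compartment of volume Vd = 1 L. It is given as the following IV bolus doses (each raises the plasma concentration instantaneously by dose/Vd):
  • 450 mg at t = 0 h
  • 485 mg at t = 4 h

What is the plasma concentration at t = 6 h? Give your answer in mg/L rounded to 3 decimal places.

k = ln 2 / 22 = 0.03151 per h
Dose 1 (450 mg at t=0 h): 450·exp(−0.03151·6) = 372.489 mg/L
Dose 2 (485 mg at t=4 h): 485·exp(−0.03151·2) = 455.381 mg/L
C(6) = 372.489 + 455.381 = 827.870 mg/L

827.870 mg/L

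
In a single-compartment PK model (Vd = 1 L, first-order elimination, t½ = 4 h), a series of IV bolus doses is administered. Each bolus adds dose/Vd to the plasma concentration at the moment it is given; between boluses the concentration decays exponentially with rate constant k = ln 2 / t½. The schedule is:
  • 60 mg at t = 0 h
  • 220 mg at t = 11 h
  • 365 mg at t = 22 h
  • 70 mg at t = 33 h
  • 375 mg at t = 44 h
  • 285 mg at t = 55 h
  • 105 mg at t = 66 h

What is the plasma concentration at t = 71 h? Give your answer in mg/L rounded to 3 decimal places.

65.622 mg/L

k = ln 2 / 4 = 0.17329 per h
Dose 1 (60 mg at t=0 h): 60·exp(−0.17329·71) = 0.000 mg/L
Dose 2 (220 mg at t=11 h): 220·exp(−0.17329·60) = 0.007 mg/L
Dose 3 (365 mg at t=22 h): 365·exp(−0.17329·49) = 0.075 mg/L
Dose 4 (70 mg at t=33 h): 70·exp(−0.17329·38) = 0.097 mg/L
Dose 5 (375 mg at t=44 h): 375·exp(−0.17329·27) = 3.484 mg/L
Dose 6 (285 mg at t=55 h): 285·exp(−0.17329·16) = 17.812 mg/L
Dose 7 (105 mg at t=66 h): 105·exp(−0.17329·5) = 44.147 mg/L
C(71) = 0.000 + 0.007 + 0.075 + 0.097 + 3.484 + 17.812 + 44.147 = 65.622 mg/L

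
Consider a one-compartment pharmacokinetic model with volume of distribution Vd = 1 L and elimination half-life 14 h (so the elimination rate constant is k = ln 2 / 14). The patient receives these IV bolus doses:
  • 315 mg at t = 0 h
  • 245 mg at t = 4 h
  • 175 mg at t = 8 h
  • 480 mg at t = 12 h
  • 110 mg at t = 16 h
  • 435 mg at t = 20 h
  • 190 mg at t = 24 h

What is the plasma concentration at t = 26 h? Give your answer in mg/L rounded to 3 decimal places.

k = ln 2 / 14 = 0.04951 per h
Dose 1 (315 mg at t=0 h): 315·exp(−0.04951·26) = 86.947 mg/L
Dose 2 (245 mg at t=4 h): 245·exp(−0.04951·22) = 82.436 mg/L
Dose 3 (175 mg at t=8 h): 175·exp(−0.04951·18) = 71.779 mg/L
Dose 4 (480 mg at t=12 h): 480·exp(−0.04951·14) = 240.000 mg/L
Dose 5 (110 mg at t=16 h): 110·exp(−0.04951·10) = 67.046 mg/L
Dose 6 (435 mg at t=20 h): 435·exp(−0.04951·6) = 323.204 mg/L
Dose 7 (190 mg at t=24 h): 190·exp(−0.04951·2) = 172.087 mg/L
C(26) = 86.947 + 82.436 + 71.779 + 240.000 + 67.046 + 323.204 + 172.087 = 1043.500 mg/L

1043.500 mg/L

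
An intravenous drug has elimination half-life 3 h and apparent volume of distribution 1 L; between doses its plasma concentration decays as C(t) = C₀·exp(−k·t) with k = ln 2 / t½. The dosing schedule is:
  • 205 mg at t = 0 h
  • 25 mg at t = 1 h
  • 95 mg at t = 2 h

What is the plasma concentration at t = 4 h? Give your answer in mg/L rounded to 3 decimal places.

k = ln 2 / 3 = 0.23105 per h
Dose 1 (205 mg at t=0 h): 205·exp(−0.23105·4) = 81.354 mg/L
Dose 2 (25 mg at t=1 h): 25·exp(−0.23105·3) = 12.500 mg/L
Dose 3 (95 mg at t=2 h): 95·exp(−0.23105·2) = 59.846 mg/L
C(4) = 81.354 + 12.500 + 59.846 = 153.701 mg/L

153.701 mg/L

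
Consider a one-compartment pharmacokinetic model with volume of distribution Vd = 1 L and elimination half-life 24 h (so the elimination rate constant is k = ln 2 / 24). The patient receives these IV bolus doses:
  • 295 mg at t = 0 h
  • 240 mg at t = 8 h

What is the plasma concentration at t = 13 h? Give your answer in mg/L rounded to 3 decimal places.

410.387 mg/L

k = ln 2 / 24 = 0.02888 per h
Dose 1 (295 mg at t=0 h): 295·exp(−0.02888·13) = 202.658 mg/L
Dose 2 (240 mg at t=8 h): 240·exp(−0.02888·5) = 207.729 mg/L
C(13) = 202.658 + 207.729 = 410.387 mg/L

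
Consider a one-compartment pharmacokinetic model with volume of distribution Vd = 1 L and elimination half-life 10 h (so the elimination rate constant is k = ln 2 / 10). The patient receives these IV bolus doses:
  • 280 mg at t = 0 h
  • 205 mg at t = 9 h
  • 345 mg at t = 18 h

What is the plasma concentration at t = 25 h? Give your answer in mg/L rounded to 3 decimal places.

329.495 mg/L

k = ln 2 / 10 = 0.06931 per h
Dose 1 (280 mg at t=0 h): 280·exp(−0.06931·25) = 49.497 mg/L
Dose 2 (205 mg at t=9 h): 205·exp(−0.06931·16) = 67.625 mg/L
Dose 3 (345 mg at t=18 h): 345·exp(−0.06931·7) = 212.372 mg/L
C(25) = 49.497 + 67.625 + 212.372 = 329.495 mg/L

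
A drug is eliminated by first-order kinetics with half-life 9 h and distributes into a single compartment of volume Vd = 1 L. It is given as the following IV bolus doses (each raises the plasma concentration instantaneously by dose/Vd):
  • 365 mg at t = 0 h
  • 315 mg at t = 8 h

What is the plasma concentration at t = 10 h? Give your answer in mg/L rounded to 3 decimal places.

439.004 mg/L

k = ln 2 / 9 = 0.07702 per h
Dose 1 (365 mg at t=0 h): 365·exp(−0.07702·10) = 168.972 mg/L
Dose 2 (315 mg at t=8 h): 315·exp(−0.07702·2) = 270.032 mg/L
C(10) = 168.972 + 270.032 = 439.004 mg/L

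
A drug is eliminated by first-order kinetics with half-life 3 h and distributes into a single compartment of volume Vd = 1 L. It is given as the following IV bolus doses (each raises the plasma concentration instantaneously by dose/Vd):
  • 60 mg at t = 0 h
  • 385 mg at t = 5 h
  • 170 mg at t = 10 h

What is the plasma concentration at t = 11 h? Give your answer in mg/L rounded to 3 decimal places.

235.904 mg/L

k = ln 2 / 3 = 0.23105 per h
Dose 1 (60 mg at t=0 h): 60·exp(−0.23105·11) = 4.725 mg/L
Dose 2 (385 mg at t=5 h): 385·exp(−0.23105·6) = 96.250 mg/L
Dose 3 (170 mg at t=10 h): 170·exp(−0.23105·1) = 134.929 mg/L
C(11) = 4.725 + 96.250 + 134.929 = 235.904 mg/L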